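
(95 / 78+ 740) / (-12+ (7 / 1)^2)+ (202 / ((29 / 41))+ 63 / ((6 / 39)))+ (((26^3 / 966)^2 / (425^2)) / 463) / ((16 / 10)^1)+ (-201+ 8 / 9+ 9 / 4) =37538088051833014601 / 72571302726604500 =517.26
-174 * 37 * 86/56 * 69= -9550773/14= -682198.07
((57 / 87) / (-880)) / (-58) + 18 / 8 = 3330379 / 1480160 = 2.25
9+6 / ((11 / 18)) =207 / 11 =18.82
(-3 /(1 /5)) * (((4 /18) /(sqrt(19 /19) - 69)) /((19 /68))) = 10 /57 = 0.18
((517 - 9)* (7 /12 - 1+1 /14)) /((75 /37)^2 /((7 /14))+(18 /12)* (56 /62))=-156302837 /8531208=-18.32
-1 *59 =-59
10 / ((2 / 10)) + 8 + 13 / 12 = 709 / 12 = 59.08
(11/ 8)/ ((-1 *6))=-11/ 48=-0.23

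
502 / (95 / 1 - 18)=502 / 77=6.52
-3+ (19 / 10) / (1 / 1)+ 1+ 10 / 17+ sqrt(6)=83 / 170+ sqrt(6)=2.94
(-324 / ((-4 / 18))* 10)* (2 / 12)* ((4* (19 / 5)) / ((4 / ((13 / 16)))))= 60021 / 8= 7502.62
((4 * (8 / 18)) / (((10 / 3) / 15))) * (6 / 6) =8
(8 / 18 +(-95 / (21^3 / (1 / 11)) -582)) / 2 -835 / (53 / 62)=-13687641613 / 10798326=-1267.57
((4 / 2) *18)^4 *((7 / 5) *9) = 105815808 / 5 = 21163161.60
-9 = -9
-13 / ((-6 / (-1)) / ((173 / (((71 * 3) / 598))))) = -672451 / 639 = -1052.35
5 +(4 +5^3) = 134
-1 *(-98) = 98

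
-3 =-3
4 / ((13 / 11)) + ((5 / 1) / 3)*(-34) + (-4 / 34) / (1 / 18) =-36730 / 663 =-55.40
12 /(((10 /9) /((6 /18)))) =18 /5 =3.60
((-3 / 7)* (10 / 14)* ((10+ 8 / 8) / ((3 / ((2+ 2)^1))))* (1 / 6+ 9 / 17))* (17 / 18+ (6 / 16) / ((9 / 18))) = -238205 / 44982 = -5.30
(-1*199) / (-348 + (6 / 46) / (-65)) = 297505 / 520263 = 0.57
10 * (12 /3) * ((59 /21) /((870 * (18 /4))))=472 /16443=0.03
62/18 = 31/9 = 3.44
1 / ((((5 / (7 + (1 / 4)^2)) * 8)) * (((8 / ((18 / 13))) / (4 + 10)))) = 7119 / 16640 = 0.43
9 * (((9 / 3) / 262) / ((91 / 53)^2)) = 75843 / 2169622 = 0.03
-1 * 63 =-63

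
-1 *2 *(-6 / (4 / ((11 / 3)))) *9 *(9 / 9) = 99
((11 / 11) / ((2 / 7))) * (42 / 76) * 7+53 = 5057 / 76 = 66.54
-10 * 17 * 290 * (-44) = 2169200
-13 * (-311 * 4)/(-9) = -16172/9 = -1796.89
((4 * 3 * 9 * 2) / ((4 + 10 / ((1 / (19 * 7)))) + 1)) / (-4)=-0.04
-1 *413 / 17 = -413 / 17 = -24.29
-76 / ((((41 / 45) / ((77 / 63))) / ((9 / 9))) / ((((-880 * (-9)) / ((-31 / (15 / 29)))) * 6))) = 80835.18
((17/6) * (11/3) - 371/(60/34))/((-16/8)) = 8993/90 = 99.92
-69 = -69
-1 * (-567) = 567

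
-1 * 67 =-67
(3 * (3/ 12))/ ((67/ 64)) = 0.72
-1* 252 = -252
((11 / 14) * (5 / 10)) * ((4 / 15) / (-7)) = -11 / 735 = -0.01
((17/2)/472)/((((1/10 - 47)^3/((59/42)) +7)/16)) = -8500/2166189389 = -0.00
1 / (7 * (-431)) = -1 / 3017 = -0.00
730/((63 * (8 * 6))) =365/1512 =0.24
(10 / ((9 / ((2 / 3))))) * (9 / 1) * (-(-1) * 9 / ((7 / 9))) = 540 / 7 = 77.14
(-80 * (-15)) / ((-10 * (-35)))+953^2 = 6357487 / 7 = 908212.43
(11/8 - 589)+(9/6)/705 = -1104731/1880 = -587.62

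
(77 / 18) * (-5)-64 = -1537 / 18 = -85.39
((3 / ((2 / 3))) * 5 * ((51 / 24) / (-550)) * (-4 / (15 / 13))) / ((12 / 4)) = 221 / 2200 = 0.10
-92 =-92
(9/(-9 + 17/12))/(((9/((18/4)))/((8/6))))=-72/91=-0.79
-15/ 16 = -0.94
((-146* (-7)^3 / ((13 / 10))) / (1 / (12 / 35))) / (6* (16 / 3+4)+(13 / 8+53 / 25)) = 1635200 / 7397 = 221.06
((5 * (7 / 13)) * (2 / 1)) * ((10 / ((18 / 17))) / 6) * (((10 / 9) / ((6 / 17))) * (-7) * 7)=-12390875 / 9477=-1307.47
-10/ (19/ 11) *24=-138.95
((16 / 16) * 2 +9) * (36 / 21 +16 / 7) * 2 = 88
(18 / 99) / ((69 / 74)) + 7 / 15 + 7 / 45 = 9304 / 11385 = 0.82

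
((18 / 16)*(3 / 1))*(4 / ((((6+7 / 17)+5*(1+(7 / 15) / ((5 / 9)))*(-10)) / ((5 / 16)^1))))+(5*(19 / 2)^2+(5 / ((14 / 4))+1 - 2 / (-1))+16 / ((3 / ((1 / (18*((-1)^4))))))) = 267471475 / 586656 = 455.93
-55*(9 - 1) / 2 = -220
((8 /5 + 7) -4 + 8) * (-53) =-3339 /5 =-667.80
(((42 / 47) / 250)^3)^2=85766121 / 41119443241119384765625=0.00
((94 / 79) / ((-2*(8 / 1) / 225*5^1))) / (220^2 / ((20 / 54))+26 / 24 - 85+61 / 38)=-120555 / 4704651134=-0.00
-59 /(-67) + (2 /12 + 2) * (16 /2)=18.21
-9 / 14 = -0.64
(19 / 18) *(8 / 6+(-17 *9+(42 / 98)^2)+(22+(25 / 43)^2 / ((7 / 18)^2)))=-328570477 / 2446227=-134.32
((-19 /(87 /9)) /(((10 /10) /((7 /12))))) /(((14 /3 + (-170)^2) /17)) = -6783 /10058824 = -0.00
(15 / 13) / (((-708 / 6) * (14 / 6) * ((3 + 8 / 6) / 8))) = -540 / 69797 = -0.01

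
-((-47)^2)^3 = -10779215329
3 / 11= 0.27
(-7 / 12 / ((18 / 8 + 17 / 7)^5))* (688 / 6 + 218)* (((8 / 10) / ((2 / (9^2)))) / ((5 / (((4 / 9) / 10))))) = -120231630848 / 4822436206375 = -0.02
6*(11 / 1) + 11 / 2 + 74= 291 / 2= 145.50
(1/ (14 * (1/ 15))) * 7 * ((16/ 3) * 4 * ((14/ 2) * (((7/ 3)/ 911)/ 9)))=7840/ 24597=0.32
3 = 3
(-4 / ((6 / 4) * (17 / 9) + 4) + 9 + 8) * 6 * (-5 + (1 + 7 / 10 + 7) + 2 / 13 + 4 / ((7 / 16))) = 1280.02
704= 704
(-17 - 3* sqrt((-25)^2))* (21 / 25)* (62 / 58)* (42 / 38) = -1257732 / 13775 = -91.31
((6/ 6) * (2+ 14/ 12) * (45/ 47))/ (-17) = -285/ 1598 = -0.18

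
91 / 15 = 6.07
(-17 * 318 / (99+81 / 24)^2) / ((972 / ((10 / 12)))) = -72080 / 162994923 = -0.00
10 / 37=0.27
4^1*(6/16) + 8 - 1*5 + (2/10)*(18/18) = 47/10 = 4.70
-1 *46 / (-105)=46 / 105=0.44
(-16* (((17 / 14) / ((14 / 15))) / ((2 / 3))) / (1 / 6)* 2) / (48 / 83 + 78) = -253980 / 53263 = -4.77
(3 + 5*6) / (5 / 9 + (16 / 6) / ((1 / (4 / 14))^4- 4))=8569 / 149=57.51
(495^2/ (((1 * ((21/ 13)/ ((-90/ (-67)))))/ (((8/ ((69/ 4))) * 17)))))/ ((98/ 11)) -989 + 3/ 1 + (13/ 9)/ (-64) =54595439396713/ 304452288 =179323.47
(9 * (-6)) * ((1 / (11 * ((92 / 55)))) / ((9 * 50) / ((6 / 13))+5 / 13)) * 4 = -351 / 29164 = -0.01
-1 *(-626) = 626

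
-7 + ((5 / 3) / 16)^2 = -16103 / 2304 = -6.99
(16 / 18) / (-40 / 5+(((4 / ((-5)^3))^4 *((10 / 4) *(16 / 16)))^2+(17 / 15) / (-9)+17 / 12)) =-228881835937500000 / 1727581024168152403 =-0.13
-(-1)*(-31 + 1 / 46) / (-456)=25 / 368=0.07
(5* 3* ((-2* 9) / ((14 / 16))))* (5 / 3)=-514.29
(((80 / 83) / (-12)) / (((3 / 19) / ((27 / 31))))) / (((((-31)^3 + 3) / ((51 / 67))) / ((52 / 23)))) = 755820 / 29527302871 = 0.00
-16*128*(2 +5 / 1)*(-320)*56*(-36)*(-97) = 897098711040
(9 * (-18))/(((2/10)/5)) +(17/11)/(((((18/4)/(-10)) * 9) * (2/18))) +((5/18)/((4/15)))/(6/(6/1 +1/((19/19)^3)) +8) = -199034065/49104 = -4053.32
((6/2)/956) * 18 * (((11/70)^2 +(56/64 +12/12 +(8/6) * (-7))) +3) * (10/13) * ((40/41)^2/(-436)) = 11731410/27895332647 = 0.00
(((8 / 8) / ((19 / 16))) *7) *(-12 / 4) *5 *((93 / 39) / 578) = -26040 / 71383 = -0.36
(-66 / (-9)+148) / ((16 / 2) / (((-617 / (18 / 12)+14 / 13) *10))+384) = 9320000 / 23039883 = 0.40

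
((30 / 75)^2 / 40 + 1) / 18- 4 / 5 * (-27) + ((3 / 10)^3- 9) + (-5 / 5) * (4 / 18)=22429 / 1800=12.46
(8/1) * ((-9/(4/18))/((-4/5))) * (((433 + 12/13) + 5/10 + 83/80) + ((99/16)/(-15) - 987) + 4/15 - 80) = -26606583/104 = -255832.53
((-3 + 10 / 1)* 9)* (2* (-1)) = -126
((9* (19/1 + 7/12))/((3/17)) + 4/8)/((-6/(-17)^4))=-333833437/24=-13909726.54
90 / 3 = 30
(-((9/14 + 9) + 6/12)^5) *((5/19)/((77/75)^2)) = -26801.50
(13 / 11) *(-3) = -39 / 11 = -3.55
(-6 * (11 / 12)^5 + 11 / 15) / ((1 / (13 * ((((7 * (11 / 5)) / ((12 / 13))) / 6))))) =-8499974483 / 74649600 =-113.86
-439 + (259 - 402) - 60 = -642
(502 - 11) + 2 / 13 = 6385 / 13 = 491.15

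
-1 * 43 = -43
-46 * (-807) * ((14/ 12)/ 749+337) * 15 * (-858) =-17227632514950/ 107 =-161005911354.67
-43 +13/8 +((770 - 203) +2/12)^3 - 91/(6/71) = 19703945147/108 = 182443936.55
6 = 6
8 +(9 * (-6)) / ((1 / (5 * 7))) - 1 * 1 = -1883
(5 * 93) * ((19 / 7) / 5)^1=1767 / 7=252.43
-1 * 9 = -9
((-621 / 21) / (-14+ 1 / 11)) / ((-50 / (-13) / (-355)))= -233519 / 1190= -196.23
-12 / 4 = -3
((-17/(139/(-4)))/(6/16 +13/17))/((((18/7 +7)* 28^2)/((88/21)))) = 50864/212196705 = 0.00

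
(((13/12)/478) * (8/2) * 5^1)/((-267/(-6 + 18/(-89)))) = 5980/5679357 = 0.00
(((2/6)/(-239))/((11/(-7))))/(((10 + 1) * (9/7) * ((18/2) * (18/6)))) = 49/21081951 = 0.00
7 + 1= 8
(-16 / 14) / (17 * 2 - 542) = 2 / 889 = 0.00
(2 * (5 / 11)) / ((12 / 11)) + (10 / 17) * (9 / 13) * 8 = 5425 / 1326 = 4.09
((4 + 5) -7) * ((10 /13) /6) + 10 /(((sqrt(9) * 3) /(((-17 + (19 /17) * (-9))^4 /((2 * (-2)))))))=-1455170694370 /9771957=-148912.92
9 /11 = 0.82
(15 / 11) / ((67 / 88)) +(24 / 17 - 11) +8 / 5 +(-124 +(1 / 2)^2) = -2960197 / 22780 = -129.95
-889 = -889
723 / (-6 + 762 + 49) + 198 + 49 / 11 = 1800688 / 8855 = 203.35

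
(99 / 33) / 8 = 3 / 8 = 0.38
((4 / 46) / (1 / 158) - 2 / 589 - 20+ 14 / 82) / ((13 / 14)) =-47383182 / 7220551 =-6.56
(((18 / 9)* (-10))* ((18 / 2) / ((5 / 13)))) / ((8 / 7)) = -819 / 2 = -409.50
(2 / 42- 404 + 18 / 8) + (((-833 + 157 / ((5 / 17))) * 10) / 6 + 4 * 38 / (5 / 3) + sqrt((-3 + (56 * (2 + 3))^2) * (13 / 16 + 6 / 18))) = -339851 / 420 + 11 * sqrt(106905) / 12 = -509.45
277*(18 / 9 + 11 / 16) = 744.44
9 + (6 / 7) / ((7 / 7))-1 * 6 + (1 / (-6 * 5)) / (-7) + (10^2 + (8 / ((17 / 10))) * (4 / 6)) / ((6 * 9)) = 556349 / 96390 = 5.77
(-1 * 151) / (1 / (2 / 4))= -151 / 2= -75.50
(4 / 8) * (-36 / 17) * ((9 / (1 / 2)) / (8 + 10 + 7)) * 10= -648 / 85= -7.62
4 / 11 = 0.36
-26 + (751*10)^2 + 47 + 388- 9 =56400500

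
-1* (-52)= 52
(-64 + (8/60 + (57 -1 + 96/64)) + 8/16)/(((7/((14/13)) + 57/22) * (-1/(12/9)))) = 968/1125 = 0.86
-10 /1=-10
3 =3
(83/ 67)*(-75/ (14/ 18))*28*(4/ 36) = -24900/ 67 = -371.64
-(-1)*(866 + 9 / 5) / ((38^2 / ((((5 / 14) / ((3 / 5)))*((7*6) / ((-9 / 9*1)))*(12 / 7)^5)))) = -1349602560 / 6067327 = -222.44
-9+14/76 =-335/38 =-8.82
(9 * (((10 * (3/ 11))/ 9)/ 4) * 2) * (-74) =-1110/ 11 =-100.91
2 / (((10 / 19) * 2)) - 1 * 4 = -21 / 10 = -2.10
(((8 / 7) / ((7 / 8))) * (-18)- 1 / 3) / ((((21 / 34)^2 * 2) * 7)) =-2025890 / 453789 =-4.46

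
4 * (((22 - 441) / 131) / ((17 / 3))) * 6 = -30168 / 2227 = -13.55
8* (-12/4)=-24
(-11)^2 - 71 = 50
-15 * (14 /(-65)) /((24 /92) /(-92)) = -14812 /13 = -1139.38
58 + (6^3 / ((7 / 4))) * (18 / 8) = 2350 / 7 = 335.71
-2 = -2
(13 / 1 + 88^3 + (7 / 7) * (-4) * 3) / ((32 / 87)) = 59288151 / 32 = 1852754.72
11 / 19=0.58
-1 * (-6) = 6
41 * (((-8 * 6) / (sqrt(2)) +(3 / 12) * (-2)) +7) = 533 / 2-984 * sqrt(2) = -1125.09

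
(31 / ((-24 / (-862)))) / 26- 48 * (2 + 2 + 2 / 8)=-50287 / 312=-161.18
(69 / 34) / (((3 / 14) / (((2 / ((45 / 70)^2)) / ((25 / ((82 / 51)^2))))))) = 424365088 / 89539425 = 4.74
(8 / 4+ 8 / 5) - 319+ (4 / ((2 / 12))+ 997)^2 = 5210628 / 5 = 1042125.60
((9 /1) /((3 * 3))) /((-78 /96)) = -16 /13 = -1.23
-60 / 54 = -10 / 9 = -1.11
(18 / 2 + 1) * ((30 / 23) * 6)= 1800 / 23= 78.26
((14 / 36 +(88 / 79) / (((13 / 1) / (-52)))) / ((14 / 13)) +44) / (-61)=-800773 / 1214388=-0.66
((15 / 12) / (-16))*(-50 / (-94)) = -125 / 3008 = -0.04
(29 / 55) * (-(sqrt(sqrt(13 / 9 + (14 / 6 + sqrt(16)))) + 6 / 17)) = -29 * sqrt(3) * 70^(1 / 4) / 165 - 174 / 935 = -1.07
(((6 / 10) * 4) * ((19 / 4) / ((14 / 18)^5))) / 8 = 3365793 / 672280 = 5.01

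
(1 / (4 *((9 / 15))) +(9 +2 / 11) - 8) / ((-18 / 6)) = -211 / 396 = -0.53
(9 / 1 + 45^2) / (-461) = -2034 / 461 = -4.41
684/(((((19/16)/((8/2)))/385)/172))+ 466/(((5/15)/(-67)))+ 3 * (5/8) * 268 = 304955433/2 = 152477716.50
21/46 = 0.46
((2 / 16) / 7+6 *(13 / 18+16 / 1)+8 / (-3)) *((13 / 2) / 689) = 16411 / 17808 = 0.92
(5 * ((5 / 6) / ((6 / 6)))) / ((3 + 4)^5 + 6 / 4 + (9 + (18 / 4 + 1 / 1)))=25 / 100938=0.00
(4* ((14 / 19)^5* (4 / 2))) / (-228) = -1075648 / 141137643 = -0.01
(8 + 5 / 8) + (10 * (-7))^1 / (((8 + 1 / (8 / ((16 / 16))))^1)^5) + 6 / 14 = 117627779263 / 12995255000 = 9.05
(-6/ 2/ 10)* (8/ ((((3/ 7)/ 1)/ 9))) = -252/ 5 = -50.40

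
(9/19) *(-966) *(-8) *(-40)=-2782080/19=-146425.26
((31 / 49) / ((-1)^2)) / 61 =0.01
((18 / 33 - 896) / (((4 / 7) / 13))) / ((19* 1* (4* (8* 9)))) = -448175 / 120384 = -3.72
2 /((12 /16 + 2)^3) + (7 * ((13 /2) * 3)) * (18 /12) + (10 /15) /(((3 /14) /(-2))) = 9517265 /47916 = 198.62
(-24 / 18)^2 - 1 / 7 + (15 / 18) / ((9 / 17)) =1213 / 378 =3.21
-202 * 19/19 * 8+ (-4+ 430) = -1190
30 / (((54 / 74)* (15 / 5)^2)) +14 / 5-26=-7546 / 405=-18.63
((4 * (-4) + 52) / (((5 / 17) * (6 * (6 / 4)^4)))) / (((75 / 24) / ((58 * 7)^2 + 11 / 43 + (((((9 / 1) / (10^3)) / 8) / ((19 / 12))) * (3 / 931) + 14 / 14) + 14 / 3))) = 204625410098970128 / 962668546875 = 212560.61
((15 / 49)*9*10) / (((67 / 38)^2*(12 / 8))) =1299600 / 219961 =5.91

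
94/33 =2.85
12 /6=2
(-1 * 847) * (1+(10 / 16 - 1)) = -4235 / 8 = -529.38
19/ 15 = 1.27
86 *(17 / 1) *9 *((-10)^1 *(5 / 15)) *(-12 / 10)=52632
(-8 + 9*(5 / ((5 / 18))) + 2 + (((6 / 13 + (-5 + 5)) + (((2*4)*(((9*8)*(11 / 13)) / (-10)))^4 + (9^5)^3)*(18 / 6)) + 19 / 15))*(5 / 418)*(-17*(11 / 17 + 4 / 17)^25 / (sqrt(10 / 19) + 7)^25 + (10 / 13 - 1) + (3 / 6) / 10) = -13265196787320416986511312152890152557891492819614881684815776458451737482028716444351336945976182102266631204631601 / 9931996465393731298851655968613397428711194195954183227962185366816369975655104954823725308941307097500 + 9996806518007205338694013592689705106212737671342658300028609636675920665264129638671875*sqrt(190) / 4386601309706469473177028767882251348713078040171151959350247493625191008754555003970728881387401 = -1335602246088.25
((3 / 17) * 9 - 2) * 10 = -70 / 17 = -4.12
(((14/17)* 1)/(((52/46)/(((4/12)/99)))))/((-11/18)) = -322/80223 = -0.00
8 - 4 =4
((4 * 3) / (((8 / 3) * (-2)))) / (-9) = 1 / 4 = 0.25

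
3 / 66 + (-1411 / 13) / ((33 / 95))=-268051 / 858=-312.41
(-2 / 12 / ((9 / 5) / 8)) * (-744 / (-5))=-992 / 9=-110.22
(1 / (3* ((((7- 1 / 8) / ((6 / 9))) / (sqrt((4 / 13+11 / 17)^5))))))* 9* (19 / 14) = 6767192* sqrt(46631) / 4155636485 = 0.35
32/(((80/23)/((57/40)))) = 1311/100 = 13.11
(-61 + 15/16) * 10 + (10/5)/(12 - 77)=-312341/520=-600.66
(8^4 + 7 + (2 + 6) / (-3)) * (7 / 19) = 86107 / 57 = 1510.65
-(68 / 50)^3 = -39304 / 15625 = -2.52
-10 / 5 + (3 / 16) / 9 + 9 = 337 / 48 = 7.02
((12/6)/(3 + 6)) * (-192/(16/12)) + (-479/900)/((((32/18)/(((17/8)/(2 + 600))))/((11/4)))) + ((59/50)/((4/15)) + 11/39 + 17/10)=-30768101347/1202073600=-25.60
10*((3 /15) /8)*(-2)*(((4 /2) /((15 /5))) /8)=-0.04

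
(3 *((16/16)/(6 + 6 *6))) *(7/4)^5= 1.17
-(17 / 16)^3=-4913 / 4096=-1.20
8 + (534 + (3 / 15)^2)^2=285206.72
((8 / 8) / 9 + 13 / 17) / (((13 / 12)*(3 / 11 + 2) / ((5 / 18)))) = 2948 / 29835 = 0.10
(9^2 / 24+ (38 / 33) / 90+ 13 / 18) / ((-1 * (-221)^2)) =-48827 / 580231080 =-0.00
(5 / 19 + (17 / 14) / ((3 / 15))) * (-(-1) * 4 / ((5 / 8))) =5392 / 133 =40.54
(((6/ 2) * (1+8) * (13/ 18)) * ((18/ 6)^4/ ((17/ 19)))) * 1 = 60021/ 34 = 1765.32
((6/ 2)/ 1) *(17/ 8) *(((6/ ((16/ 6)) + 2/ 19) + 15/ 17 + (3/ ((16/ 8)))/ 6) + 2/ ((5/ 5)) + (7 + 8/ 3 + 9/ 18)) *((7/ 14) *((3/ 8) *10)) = 227535/ 1216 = 187.12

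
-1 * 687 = -687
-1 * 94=-94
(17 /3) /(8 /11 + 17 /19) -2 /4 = 6089 /2034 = 2.99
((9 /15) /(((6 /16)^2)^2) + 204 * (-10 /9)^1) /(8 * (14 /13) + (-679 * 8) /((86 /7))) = 3703934 /8178975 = 0.45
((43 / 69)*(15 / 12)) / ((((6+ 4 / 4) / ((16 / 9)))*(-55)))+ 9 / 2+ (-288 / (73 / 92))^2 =67140995140105 / 509633586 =131743.66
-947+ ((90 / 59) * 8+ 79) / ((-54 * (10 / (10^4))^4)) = -2690500001508571 / 1593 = -1688951664474.93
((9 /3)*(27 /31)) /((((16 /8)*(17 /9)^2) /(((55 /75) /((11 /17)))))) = 2187 /5270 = 0.41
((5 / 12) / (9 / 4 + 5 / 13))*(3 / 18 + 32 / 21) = 4615 / 17262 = 0.27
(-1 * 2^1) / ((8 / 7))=-7 / 4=-1.75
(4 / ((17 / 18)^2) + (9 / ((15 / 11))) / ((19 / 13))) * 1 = 247101 / 27455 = 9.00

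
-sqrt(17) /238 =-0.02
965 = 965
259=259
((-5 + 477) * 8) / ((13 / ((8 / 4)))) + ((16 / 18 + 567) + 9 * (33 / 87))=3909502 / 3393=1152.23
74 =74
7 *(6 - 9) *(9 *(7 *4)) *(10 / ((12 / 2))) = -8820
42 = 42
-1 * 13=-13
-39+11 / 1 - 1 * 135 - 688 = -851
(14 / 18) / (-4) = -7 / 36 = -0.19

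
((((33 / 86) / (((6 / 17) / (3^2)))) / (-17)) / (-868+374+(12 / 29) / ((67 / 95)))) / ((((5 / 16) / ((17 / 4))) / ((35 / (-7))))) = -3270069 / 41224186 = -0.08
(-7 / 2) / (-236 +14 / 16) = 28 / 1881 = 0.01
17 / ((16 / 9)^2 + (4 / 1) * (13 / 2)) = 1377 / 2362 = 0.58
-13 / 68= -0.19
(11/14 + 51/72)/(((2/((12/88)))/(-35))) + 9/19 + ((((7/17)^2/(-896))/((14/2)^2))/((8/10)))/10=-1338546481/432954368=-3.09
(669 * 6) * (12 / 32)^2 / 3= 6021 / 32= 188.16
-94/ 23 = -4.09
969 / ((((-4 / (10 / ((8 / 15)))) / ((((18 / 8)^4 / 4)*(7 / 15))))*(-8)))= 222516315 / 131072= 1697.66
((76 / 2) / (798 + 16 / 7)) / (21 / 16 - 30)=-2128 / 1285659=-0.00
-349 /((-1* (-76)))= -349 /76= -4.59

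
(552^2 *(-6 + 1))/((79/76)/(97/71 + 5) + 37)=-52335959040/1276633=-40995.30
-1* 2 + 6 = 4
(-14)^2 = 196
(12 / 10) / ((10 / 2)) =0.24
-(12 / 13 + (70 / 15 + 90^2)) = -316118 / 39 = -8105.59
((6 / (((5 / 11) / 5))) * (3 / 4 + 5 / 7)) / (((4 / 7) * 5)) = 1353 / 40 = 33.82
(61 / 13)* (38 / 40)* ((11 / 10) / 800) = 12749 / 2080000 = 0.01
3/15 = 1/5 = 0.20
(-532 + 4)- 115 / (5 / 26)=-1126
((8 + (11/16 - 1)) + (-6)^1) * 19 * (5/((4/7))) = 17955/64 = 280.55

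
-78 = -78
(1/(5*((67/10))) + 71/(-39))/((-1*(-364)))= -4679/951132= -0.00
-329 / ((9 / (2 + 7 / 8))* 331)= -7567 / 23832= -0.32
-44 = -44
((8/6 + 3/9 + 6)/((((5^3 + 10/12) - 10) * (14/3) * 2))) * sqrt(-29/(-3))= 23 * sqrt(87)/9730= 0.02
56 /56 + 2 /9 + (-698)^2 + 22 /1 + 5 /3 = 4385060 /9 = 487228.89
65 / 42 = 1.55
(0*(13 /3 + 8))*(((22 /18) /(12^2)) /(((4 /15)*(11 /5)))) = 0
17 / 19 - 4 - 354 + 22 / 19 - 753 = -21070 / 19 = -1108.95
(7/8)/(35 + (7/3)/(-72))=27/1079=0.03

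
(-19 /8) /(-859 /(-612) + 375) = -0.01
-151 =-151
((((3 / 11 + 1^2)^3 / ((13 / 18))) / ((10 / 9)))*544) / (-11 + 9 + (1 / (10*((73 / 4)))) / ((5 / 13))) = -1838864160 / 2612753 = -703.80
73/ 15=4.87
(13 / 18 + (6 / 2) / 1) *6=22.33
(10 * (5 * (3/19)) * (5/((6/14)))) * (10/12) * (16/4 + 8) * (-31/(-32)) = 135625/152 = 892.27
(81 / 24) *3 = 10.12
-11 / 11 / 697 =-1 / 697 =-0.00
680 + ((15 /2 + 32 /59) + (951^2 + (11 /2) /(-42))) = 4485620645 /4956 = 905088.91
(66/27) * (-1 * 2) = -44/9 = -4.89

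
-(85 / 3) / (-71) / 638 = 85 / 135894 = 0.00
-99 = -99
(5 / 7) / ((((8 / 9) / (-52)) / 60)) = -17550 / 7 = -2507.14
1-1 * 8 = -7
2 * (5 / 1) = 10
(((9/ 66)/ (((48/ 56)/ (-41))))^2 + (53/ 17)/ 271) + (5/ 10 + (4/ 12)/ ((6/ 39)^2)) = 1528942673/ 26757456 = 57.14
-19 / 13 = -1.46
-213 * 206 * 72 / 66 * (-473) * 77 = 1743360696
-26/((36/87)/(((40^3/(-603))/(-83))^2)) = -772096000000/7514707203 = -102.74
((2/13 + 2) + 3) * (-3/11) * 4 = -804/143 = -5.62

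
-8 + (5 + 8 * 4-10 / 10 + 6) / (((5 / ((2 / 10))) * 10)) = -7.83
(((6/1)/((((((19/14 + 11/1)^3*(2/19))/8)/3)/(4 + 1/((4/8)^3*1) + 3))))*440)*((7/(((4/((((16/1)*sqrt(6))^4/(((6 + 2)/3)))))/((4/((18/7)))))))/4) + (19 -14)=2881065381.39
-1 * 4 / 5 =-4 / 5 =-0.80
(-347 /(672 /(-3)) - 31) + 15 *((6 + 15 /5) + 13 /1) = 67323 /224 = 300.55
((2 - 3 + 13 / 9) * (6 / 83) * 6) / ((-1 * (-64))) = 1 / 332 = 0.00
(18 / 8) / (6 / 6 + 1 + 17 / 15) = 135 / 188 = 0.72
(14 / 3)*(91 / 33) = 1274 / 99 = 12.87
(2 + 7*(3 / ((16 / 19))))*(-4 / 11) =-431 / 44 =-9.80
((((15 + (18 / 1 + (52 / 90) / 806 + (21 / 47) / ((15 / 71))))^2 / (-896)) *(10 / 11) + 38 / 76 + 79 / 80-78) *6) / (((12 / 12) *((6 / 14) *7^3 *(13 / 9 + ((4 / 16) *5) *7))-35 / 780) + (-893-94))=-389378506538411 / 426896442504000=-0.91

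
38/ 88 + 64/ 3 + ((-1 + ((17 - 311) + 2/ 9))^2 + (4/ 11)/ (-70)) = 86915.70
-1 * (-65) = 65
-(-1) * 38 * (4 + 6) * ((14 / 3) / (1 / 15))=26600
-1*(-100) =100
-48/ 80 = -3/ 5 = -0.60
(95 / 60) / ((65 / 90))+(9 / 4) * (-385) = -44931 / 52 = -864.06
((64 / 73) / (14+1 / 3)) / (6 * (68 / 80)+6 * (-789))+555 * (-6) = -164768590450 / 49480057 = -3330.00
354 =354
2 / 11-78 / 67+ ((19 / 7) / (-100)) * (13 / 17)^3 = -2520672991 / 2534616700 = -0.99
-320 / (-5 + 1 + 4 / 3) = 120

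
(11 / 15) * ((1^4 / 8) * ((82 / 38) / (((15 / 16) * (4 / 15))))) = 451 / 570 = 0.79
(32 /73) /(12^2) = 2 /657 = 0.00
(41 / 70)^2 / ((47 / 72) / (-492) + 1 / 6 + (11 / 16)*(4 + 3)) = 0.07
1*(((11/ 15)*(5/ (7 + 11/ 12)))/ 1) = 44/ 95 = 0.46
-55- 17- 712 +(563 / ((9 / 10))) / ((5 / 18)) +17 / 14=20569 / 14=1469.21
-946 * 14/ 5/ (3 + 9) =-3311/ 15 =-220.73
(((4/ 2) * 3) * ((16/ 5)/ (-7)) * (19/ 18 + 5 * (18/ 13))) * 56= -238976/ 195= -1225.52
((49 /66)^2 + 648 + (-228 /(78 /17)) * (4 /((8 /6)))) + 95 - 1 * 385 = 209.47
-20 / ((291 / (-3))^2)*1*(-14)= 280 / 9409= 0.03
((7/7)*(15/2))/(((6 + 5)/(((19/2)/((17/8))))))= 570/187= 3.05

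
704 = 704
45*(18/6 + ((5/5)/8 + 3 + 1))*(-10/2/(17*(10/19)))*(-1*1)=48735/272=179.17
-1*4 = -4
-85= -85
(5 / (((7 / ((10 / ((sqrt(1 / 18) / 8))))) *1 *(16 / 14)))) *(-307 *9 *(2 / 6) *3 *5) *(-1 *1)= 2072250 *sqrt(2)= 2930604.05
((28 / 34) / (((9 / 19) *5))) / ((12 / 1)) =133 / 4590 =0.03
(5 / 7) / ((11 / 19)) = 95 / 77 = 1.23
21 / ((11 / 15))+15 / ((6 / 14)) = 700 / 11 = 63.64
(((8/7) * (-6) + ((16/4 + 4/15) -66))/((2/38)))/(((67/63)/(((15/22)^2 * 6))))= -27709695/8107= -3418.00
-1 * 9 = -9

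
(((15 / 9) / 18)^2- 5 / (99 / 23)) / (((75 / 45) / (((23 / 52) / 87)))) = -13087 / 3720816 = -0.00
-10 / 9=-1.11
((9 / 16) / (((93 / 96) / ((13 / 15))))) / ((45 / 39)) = 338 / 775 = 0.44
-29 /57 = -0.51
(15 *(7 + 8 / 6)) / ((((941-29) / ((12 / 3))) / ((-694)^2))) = 15051125 / 57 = 264054.82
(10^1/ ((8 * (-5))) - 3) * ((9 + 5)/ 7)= -13/ 2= -6.50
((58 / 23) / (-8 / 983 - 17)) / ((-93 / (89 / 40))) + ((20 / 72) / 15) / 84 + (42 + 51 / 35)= 783340245607 / 18024018264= 43.46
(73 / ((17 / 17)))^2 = 5329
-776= -776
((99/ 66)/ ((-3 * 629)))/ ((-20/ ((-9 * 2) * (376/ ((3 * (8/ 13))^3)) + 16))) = -101723/ 2415360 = -0.04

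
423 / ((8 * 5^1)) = 10.58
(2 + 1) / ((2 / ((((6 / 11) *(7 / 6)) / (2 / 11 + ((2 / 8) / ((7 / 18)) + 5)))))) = 49 / 299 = 0.16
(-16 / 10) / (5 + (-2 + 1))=-2 / 5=-0.40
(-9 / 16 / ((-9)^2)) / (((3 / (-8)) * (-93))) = -1 / 5022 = -0.00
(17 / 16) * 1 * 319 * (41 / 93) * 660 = 12228865 / 124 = 98619.88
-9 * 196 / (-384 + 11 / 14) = 4.60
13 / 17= 0.76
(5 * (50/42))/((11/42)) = 250/11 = 22.73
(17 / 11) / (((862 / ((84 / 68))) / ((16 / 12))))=14 / 4741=0.00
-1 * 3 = -3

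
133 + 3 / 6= 267 / 2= 133.50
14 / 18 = 7 / 9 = 0.78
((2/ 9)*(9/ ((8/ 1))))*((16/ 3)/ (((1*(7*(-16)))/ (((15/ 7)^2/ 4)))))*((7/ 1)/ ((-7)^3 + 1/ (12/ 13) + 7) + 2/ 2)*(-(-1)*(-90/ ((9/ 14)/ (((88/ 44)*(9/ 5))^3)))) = 87.40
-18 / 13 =-1.38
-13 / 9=-1.44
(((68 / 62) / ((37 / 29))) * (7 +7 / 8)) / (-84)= -1479 / 18352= -0.08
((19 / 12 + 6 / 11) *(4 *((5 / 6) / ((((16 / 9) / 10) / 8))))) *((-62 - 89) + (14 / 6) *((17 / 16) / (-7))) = -51036625 / 1056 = -48330.14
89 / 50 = 1.78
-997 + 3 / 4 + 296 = -2801 / 4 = -700.25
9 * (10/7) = 90/7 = 12.86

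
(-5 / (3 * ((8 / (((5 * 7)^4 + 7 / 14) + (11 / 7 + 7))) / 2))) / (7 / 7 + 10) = -35014795 / 616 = -56842.20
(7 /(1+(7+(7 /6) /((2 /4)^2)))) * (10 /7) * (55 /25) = 33 /19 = 1.74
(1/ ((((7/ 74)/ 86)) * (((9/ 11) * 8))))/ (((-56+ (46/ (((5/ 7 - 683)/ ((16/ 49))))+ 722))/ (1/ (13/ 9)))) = 10448097/ 72361172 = 0.14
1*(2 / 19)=2 / 19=0.11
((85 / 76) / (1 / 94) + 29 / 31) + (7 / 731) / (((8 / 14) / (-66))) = 104.96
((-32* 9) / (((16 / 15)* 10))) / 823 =-27 / 823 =-0.03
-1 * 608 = -608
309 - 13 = 296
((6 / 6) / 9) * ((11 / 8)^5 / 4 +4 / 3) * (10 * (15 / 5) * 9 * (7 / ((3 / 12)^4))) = 35260435 / 256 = 137736.07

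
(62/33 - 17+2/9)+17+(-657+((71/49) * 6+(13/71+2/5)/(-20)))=-22257665257/34442100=-646.23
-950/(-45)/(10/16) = 304/9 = 33.78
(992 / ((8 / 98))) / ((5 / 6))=72912 / 5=14582.40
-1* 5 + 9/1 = 4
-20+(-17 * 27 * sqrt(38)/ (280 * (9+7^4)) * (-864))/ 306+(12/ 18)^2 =-176/ 9+81 * sqrt(38)/ 42175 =-19.54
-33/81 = -11/27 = -0.41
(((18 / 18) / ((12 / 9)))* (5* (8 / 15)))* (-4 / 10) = -4 / 5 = -0.80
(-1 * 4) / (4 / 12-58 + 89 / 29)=174 / 2375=0.07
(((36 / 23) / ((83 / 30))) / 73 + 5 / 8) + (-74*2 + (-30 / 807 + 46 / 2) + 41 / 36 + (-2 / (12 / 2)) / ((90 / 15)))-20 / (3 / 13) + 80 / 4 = -170929856647 / 899688792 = -189.99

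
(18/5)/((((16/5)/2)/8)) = 18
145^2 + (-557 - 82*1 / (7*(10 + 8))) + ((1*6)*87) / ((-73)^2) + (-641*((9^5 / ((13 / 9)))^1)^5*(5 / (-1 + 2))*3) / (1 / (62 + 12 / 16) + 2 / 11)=-17991109770302824924114184835640071782611 / 3240980210286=-5551132251040558220599744000.00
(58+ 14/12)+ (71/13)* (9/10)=12496/195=64.08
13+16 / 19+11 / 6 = 1787 / 114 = 15.68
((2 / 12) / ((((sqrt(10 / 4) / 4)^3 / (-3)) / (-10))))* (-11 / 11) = -128* sqrt(10) / 5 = -80.95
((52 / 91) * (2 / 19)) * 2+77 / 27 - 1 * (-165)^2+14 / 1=-97704028 / 3591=-27208.03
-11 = -11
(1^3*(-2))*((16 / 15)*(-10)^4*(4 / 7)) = -256000 / 21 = -12190.48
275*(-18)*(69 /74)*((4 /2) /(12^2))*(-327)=6204825 /296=20962.25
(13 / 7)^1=13 / 7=1.86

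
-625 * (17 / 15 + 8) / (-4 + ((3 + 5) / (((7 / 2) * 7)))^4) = 98722217125 / 68981004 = 1431.15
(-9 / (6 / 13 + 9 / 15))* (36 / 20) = -351 / 23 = -15.26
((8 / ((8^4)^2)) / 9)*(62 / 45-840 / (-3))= 6331 / 424673280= 0.00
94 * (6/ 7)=564/ 7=80.57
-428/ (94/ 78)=-16692/ 47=-355.15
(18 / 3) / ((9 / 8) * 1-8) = -48 / 55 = -0.87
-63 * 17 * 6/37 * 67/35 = -61506/185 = -332.46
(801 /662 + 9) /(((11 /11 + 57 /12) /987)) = 13342266 /7613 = 1752.56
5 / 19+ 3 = 62 / 19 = 3.26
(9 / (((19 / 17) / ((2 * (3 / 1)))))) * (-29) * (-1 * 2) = 2802.32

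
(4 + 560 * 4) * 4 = 8976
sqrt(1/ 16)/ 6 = 1/ 24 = 0.04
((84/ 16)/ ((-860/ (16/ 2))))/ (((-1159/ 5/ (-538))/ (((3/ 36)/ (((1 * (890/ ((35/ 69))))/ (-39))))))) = 171353/ 816130712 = 0.00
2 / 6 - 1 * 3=-8 / 3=-2.67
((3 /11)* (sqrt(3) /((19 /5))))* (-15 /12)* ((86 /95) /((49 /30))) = -9675* sqrt(3) /194579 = -0.09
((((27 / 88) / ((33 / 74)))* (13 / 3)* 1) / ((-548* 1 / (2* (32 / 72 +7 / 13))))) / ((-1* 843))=4255 / 335385864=0.00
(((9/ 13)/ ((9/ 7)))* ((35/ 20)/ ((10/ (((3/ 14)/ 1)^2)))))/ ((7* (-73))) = -9/ 1062880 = -0.00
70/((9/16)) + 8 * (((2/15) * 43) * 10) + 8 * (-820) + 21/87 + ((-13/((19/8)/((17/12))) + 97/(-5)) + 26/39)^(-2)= -88894910557180/14873711661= -5976.65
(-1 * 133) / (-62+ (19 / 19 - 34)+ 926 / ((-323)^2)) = 13875757 / 9910329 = 1.40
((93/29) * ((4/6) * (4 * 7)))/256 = 217/928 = 0.23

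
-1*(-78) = 78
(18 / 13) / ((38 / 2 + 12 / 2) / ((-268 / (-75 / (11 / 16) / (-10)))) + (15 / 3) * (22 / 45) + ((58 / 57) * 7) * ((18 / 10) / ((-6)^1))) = -11342430 / 5816447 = -1.95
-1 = -1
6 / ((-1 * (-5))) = 6 / 5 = 1.20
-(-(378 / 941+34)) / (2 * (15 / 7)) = 8.03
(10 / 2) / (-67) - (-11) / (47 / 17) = 12294 / 3149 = 3.90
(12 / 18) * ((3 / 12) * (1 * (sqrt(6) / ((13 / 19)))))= 19 * sqrt(6) / 78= 0.60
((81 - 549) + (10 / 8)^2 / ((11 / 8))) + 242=-4947 / 22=-224.86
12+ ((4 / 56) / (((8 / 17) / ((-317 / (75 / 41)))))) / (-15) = 1732949 / 126000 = 13.75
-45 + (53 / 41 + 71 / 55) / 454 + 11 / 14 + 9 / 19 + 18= -3504101737 / 136161410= -25.73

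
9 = 9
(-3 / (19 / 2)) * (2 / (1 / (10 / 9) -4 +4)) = -40 / 57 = -0.70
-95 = -95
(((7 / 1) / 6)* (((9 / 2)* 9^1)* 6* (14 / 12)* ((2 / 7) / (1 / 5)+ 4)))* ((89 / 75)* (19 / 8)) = 2024127 / 400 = 5060.32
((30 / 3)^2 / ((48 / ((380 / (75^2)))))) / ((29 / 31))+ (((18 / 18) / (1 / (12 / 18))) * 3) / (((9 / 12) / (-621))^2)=5368123309 / 3915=1371168.15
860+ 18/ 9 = 862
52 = 52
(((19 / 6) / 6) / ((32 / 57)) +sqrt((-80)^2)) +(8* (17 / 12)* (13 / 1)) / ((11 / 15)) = 1190531 / 4224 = 281.85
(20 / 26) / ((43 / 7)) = 70 / 559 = 0.13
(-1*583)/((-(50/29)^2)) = 490303/2500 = 196.12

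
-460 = -460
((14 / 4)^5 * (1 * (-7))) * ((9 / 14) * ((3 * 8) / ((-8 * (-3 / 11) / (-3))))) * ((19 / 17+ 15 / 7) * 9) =622533681 / 272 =2288726.77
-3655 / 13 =-281.15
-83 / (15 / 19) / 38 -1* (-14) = 337 / 30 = 11.23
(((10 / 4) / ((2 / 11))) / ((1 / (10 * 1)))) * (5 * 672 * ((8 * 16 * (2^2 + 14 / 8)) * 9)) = 3060288000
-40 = -40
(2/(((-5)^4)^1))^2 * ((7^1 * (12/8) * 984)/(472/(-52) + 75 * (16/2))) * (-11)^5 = -43263452232/1500390625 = -28.83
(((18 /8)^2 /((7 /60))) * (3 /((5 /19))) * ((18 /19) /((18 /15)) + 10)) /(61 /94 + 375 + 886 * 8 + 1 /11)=77263065 /108045098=0.72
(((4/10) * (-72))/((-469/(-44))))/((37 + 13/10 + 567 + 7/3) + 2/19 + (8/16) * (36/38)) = -722304/162593389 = -0.00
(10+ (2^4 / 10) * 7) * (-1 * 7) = -742 / 5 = -148.40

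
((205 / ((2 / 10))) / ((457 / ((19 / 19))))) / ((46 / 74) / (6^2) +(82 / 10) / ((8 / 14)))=3413250 / 21864251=0.16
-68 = -68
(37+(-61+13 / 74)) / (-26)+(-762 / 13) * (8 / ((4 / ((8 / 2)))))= -69265 / 148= -468.01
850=850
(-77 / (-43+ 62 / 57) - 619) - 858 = -3524164 / 2389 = -1475.16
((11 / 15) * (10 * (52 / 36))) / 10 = 143 / 135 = 1.06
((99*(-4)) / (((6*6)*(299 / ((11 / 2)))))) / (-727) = 121 / 434746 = 0.00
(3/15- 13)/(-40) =8/25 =0.32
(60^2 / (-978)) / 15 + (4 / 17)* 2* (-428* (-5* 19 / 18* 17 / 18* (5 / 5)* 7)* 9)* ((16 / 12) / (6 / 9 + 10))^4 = 11413945 / 751104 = 15.20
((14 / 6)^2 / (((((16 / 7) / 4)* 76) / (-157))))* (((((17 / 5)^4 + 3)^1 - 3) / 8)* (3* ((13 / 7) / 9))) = -8352851689 / 41040000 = -203.53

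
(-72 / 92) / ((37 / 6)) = -108 / 851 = -0.13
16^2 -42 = 214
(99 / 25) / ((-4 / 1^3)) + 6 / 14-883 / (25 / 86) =-2126657 / 700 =-3038.08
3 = 3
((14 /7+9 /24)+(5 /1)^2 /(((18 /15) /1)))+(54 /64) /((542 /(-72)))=75109 /3252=23.10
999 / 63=111 / 7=15.86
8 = 8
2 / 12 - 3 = -17 / 6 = -2.83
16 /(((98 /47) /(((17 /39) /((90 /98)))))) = 6392 /1755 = 3.64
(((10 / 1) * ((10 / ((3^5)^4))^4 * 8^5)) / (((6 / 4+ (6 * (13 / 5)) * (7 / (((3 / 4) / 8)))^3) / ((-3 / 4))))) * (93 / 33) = -253952000000 / 35194661903797512399306547760438149872649148919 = -0.00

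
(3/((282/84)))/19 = 42/893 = 0.05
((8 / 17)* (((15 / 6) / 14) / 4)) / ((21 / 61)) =305 / 4998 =0.06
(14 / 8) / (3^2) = 0.19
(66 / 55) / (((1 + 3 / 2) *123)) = 4 / 1025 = 0.00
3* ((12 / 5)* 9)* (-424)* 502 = -68962752 / 5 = -13792550.40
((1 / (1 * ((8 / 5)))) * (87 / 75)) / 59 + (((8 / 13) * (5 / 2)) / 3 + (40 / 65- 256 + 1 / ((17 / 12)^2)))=-6765896981 / 26599560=-254.36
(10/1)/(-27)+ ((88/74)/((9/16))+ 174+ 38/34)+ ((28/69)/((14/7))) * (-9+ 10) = 69162905/390609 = 177.06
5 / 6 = 0.83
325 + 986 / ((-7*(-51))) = 6883 / 21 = 327.76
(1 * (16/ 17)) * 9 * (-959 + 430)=-76176/ 17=-4480.94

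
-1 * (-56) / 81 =56 / 81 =0.69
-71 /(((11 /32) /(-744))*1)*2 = 307339.64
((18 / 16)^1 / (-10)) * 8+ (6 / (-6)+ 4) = 21 / 10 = 2.10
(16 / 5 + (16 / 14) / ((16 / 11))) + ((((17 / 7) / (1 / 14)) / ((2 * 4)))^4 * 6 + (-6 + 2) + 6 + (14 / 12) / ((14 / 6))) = 8798761 / 4480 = 1964.01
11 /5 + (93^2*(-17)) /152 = -733493 /760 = -965.12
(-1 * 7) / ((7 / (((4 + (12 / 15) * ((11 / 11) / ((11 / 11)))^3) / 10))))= -12 / 25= -0.48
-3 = -3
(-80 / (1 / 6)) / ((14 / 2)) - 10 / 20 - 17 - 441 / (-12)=-1381 / 28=-49.32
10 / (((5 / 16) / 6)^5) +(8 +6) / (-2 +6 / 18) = 16307448702 / 625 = 26091917.92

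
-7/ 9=-0.78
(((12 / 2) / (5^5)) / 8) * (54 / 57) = 0.00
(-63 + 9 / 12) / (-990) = 83 / 1320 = 0.06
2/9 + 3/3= 11/9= 1.22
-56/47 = -1.19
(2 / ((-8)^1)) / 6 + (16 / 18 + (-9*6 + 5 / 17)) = -64699 / 1224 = -52.86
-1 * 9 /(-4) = 9 /4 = 2.25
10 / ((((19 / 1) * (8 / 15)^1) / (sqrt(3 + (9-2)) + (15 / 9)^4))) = 10.74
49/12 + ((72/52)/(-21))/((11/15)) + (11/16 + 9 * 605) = 261846269/48048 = 5449.68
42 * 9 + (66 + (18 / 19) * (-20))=8076 / 19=425.05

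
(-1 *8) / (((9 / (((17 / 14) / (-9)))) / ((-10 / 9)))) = -680 / 5103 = -0.13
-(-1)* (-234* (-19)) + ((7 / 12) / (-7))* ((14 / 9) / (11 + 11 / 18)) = 2787635 / 627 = 4445.99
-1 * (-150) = 150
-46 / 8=-23 / 4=-5.75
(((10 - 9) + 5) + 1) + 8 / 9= 7.89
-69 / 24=-23 / 8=-2.88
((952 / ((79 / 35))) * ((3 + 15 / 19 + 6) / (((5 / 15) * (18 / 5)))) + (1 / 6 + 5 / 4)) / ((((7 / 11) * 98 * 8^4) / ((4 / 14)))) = 682007887 / 177138941952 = 0.00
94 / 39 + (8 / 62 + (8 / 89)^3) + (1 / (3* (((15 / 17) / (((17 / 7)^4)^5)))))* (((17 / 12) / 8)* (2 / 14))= 333697999069902722601493682396828363 / 685516090725542490544967971680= 486783.61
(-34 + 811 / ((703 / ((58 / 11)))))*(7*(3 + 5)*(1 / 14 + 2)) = -25042544 / 7733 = -3238.40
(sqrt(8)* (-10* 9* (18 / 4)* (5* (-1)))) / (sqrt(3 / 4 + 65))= 8100* sqrt(526) / 263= 706.35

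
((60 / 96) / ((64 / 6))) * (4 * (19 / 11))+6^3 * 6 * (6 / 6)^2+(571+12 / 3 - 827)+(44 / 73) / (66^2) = 1044.40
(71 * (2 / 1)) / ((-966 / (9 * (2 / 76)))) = -0.03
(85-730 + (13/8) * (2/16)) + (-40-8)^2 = 106189/64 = 1659.20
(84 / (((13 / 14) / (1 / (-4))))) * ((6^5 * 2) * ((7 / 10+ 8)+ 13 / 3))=-4584011.82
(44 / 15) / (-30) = -0.10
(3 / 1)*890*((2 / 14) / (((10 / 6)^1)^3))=14418 / 175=82.39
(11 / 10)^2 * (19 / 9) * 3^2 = 2299 / 100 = 22.99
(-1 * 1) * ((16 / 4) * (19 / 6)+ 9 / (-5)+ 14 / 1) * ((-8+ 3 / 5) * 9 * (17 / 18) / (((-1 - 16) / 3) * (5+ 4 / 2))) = -13801 / 350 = -39.43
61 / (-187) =-61 / 187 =-0.33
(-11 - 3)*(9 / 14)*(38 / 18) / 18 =-19 / 18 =-1.06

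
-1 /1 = -1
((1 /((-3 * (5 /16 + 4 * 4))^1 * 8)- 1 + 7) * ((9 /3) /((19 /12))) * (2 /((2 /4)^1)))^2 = 5645418496 /2732409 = 2066.10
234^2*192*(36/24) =15769728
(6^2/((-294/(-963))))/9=642/49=13.10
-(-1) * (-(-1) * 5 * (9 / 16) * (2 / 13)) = 45 / 104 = 0.43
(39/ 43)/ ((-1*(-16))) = 39/ 688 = 0.06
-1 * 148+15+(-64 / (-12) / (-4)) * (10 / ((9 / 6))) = -1277 / 9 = -141.89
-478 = -478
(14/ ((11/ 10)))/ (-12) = -35/ 33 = -1.06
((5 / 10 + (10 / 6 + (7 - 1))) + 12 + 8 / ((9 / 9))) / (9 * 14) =169 / 756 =0.22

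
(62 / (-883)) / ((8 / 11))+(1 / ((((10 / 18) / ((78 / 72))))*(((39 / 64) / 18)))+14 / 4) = 1077321 / 17660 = 61.00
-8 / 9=-0.89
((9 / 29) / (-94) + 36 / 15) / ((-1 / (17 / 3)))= -185113 / 13630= -13.58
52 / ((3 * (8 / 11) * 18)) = 143 / 108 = 1.32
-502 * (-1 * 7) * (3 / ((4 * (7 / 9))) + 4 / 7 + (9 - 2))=59989 / 2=29994.50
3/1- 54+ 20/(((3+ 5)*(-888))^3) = -4571082326021/89629065216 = -51.00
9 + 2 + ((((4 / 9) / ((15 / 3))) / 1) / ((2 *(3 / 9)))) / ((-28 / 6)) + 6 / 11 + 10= 8284 / 385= 21.52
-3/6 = -1/2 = -0.50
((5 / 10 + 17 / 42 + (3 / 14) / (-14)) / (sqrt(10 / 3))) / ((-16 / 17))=-8891 * sqrt(30) / 94080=-0.52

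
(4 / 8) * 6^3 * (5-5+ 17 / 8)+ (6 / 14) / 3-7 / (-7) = 3229 / 14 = 230.64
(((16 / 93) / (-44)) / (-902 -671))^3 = 64 / 4166899912764642339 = 0.00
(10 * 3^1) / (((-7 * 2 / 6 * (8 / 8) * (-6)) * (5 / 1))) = 3 / 7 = 0.43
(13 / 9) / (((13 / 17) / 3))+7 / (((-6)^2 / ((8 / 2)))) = 6.44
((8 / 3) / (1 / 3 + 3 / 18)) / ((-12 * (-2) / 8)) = 16 / 9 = 1.78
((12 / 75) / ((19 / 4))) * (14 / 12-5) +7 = 9791 / 1425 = 6.87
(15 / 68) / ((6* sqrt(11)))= 5* sqrt(11) / 1496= 0.01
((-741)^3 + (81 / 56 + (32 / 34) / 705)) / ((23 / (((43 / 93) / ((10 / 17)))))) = -11742191079995197 / 844477200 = -13904686.92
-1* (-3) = 3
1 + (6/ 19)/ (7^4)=45625/ 45619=1.00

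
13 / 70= 0.19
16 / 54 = 8 / 27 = 0.30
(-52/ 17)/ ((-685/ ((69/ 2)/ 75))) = 598/ 291125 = 0.00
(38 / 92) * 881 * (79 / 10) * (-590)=-78020479 / 46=-1696097.37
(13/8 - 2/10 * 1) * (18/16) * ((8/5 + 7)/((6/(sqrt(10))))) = 7353 * sqrt(10)/3200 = 7.27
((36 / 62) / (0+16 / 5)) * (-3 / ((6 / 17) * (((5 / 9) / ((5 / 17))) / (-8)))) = 405 / 62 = 6.53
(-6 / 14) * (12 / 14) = -18 / 49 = -0.37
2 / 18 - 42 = -377 / 9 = -41.89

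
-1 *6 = -6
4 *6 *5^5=75000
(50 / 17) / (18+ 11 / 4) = 200 / 1411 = 0.14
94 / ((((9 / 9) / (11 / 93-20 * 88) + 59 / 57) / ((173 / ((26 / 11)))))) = 834406984653 / 125465210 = 6650.50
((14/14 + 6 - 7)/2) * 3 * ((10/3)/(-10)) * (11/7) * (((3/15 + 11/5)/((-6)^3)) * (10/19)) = 0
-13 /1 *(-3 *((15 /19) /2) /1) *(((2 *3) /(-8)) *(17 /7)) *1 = -29835 /1064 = -28.04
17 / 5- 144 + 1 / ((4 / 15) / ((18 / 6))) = -2587 / 20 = -129.35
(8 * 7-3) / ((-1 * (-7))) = 53 / 7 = 7.57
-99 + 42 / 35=-97.80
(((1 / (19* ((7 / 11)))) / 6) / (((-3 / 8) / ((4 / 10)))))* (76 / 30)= -176 / 4725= -0.04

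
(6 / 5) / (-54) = -1 / 45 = -0.02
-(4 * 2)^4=-4096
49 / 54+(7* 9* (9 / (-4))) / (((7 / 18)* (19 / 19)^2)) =-9817 / 27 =-363.59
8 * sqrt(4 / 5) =16 * sqrt(5) / 5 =7.16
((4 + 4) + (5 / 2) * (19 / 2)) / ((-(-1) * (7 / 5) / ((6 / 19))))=1905 / 266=7.16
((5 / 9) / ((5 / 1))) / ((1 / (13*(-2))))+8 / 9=-2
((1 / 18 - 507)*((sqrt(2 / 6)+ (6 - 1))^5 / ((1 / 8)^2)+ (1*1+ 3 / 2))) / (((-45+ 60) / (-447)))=251267401600*sqrt(3) / 243+ 1110336396625 / 324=5217943223.56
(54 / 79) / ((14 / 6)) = 162 / 553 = 0.29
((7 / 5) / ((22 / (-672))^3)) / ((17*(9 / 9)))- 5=-266097067 / 113135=-2352.03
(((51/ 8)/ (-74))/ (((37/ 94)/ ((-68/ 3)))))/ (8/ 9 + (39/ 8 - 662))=-488988/ 64683881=-0.01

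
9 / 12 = 3 / 4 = 0.75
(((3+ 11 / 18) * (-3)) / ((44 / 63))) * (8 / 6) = -455 / 22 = -20.68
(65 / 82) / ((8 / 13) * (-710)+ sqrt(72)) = -299975 / 165282439 - 32955 * sqrt(2) / 1322259512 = -0.00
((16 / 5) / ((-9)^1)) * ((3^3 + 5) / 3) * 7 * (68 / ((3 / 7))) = -1705984 / 405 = -4212.31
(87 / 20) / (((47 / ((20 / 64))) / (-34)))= -1479 / 1504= -0.98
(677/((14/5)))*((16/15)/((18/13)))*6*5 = 352040/63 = 5587.94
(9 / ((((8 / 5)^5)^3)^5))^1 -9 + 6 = -3.00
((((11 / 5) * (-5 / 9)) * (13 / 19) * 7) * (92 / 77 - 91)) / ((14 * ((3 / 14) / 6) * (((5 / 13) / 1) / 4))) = 623272 / 57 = 10934.60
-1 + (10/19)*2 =1/19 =0.05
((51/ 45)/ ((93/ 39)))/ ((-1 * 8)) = -221/ 3720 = -0.06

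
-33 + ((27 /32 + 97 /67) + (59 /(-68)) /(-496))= -30.71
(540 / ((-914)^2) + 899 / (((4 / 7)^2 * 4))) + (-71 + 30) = 8651996163 / 13366336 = 647.30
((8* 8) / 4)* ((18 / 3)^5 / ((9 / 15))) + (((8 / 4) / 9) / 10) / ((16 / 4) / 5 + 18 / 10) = 24261121 / 117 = 207360.01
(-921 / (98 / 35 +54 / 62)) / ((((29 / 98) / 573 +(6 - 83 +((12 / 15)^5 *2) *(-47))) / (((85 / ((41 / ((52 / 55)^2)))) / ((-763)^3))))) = -4700148417900000 / 484076680671203556521123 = -0.00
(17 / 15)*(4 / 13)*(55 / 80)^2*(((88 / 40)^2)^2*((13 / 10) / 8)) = 30116537 / 48000000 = 0.63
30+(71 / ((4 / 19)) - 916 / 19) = 24247 / 76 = 319.04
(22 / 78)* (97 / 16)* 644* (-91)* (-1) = 1202509 / 12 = 100209.08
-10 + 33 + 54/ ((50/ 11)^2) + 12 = 47017/ 1250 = 37.61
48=48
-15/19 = -0.79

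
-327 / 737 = -0.44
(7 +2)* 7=63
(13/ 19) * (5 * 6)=390/ 19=20.53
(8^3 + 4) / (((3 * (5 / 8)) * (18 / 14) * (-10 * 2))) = -2408 / 225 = -10.70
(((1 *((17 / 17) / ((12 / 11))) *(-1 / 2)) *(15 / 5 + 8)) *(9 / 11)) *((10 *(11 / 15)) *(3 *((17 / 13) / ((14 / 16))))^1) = -12342 / 91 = -135.63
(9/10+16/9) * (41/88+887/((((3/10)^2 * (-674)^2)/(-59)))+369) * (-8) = -7981218080993/1011899790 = -7887.36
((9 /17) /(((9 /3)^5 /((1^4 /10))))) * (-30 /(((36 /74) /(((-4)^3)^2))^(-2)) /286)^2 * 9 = 98415 /22923329524157295011823616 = 0.00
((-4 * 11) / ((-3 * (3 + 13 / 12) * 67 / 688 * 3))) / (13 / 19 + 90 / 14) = 2432 / 1407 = 1.73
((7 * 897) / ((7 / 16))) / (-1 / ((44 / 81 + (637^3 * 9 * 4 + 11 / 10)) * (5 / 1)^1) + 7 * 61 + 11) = 173353914440653 / 5290483174819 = 32.77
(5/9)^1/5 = 1/9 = 0.11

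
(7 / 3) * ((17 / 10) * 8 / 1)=476 / 15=31.73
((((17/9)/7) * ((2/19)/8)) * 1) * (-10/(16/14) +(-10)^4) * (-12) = -679405/1596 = -425.69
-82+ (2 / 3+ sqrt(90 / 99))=-244 / 3+ sqrt(110) / 11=-80.38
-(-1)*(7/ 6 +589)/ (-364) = -3541/ 2184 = -1.62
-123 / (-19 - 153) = 0.72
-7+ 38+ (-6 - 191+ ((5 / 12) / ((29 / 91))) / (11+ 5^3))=-7855993 / 47328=-165.99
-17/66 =-0.26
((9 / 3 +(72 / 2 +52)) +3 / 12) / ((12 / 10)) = 1825 / 24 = 76.04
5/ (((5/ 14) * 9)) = 14/ 9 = 1.56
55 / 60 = 11 / 12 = 0.92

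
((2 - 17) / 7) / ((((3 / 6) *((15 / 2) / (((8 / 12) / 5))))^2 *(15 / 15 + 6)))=-64 / 165375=-0.00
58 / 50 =29 / 25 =1.16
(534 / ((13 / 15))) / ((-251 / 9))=-72090 / 3263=-22.09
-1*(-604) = 604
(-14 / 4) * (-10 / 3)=35 / 3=11.67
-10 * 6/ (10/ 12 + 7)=-360/ 47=-7.66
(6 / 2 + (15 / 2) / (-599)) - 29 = -31163 / 1198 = -26.01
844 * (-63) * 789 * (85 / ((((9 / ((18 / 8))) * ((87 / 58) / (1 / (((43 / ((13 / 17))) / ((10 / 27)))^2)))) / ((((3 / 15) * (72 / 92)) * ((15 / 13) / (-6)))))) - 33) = 9008041133285684 / 6506631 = 1384440140.11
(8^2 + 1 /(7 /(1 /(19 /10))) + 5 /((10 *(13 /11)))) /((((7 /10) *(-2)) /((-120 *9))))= 602194500 /12103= 49755.80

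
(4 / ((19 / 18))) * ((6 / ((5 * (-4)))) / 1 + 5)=1692 / 95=17.81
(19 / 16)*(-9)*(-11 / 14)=1881 / 224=8.40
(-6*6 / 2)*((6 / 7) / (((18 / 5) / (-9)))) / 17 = 270 / 119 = 2.27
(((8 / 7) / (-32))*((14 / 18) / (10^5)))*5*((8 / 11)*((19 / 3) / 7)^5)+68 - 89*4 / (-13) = 95.38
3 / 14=0.21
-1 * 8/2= -4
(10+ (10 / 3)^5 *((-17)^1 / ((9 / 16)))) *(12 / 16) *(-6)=13589065 / 243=55922.08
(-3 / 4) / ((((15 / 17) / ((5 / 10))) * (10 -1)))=-17 / 360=-0.05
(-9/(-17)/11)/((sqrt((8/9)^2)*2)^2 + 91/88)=5832/508283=0.01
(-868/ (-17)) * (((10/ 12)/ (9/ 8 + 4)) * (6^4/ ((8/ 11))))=10311840/ 697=14794.61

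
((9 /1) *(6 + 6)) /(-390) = -18 /65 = -0.28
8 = 8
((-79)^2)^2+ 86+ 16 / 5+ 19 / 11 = 2142259456 / 55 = 38950171.93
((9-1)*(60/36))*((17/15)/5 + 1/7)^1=1552/315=4.93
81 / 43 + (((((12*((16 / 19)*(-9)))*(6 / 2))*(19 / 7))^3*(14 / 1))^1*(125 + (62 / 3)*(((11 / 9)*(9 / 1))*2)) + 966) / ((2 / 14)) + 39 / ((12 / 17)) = -27779968459258051 / 1204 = -23073063504367.15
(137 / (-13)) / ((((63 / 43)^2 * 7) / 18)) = -506626 / 40131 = -12.62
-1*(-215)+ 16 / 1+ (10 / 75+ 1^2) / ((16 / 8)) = 6947 / 30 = 231.57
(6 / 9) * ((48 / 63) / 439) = 32 / 27657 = 0.00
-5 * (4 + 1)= -25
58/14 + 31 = 246/7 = 35.14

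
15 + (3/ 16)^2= 3849/ 256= 15.04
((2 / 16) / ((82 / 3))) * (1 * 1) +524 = 343747 / 656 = 524.00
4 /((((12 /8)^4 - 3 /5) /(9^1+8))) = 320 /21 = 15.24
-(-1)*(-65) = -65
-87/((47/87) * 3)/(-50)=2523/2350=1.07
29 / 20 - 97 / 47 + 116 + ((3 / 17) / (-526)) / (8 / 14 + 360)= 611991843191 / 5303857880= 115.39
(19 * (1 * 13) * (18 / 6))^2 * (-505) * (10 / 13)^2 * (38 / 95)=-65629800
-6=-6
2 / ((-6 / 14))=-14 / 3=-4.67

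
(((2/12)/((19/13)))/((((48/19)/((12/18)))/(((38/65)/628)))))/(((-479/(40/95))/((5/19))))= -1/154316556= -0.00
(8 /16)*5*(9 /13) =45 /26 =1.73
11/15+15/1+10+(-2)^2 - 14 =236/15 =15.73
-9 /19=-0.47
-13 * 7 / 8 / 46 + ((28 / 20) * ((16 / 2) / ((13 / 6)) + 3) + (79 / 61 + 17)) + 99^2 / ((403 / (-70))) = -1674.99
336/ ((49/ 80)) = 548.57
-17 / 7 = -2.43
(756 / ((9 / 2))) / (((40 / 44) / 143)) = 132132 / 5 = 26426.40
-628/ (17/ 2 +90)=-1256/ 197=-6.38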